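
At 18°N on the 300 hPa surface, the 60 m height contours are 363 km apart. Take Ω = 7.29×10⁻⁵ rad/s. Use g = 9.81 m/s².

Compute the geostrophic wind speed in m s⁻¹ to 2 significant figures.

36 m s⁻¹

Coriolis parameter at 18°N:
f = 2Ω sin φ = 2 × 7.29×10⁻⁵ × sin 18° = 4.51×10⁻⁵ s⁻¹
Height gradient: |∂Z/∂n| = 60 m / 363000 m = 1.65×10⁻⁴
On a pressure surface, geostrophic balance gives V_g = (g/f)|∂Z/∂n|:
V_g = 9.81 × 1.65×10⁻⁴ / 4.51×10⁻⁵ = 36.0 m/s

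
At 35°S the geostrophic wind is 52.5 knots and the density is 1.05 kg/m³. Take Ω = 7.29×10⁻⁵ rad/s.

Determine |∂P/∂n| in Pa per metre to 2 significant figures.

Coriolis parameter at 35°S:
f = 2Ω sin φ = 2 × 7.29×10⁻⁵ × sin 35° = 8.36×10⁻⁵ s⁻¹
Wind speed in SI: 52.5 knots = 27.0 m/s
Geostrophic balance rearranged: |∂P/∂n| = f ρ V_g
|∂P/∂n| = 8.36×10⁻⁵ × 1.05 × 27.0 = 2.37×10⁻³ Pa/m

2.4×10⁻³ Pa/m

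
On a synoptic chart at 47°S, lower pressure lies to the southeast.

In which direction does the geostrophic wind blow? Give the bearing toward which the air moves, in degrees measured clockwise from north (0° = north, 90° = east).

The pressure-gradient force points toward the southeast (bearing 135°).
Geostrophic balance: in the Southern Hemisphere the Coriolis force deflects motion to the left, so the geostrophic wind blows 90° to the left of the pressure-gradient force (low pressure on the right).
Rotating 135° by 90° counterclockwise gives 045° — the wind blows toward the northeast.

045°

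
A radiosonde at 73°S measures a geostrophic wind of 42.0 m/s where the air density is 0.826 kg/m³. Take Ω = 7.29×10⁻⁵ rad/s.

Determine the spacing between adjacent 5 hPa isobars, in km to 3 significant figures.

Coriolis parameter at 73°S:
f = 2Ω sin φ = 2 × 7.29×10⁻⁵ × sin 73° = 1.39×10⁻⁴ s⁻¹
Geostrophic balance rearranged: |∂P/∂n| = f ρ V_g
|∂P/∂n| = 1.39×10⁻⁴ × 0.826 × 42.0 = 4.84×10⁻³ Pa/m
Isobar spacing: Δn = ΔP/|∂P/∂n| = 500 Pa / 4.84×10⁻³ Pa/m = 103368 m ≈ 103 km

103 km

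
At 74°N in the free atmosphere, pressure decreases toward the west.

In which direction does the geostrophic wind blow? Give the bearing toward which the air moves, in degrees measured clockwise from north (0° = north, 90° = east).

The pressure-gradient force points toward the west (bearing 270°).
Geostrophic balance: in the Northern Hemisphere the Coriolis force deflects motion to the right, so the geostrophic wind blows 90° to the right of the pressure-gradient force (low pressure on the left).
Rotating 270° by 90° clockwise gives 000° — the wind blows toward the north.

000°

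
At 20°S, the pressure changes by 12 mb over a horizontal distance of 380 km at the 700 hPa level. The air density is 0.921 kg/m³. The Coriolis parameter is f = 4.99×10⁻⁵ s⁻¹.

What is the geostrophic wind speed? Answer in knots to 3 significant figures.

Pressure gradient: |∂P/∂n| = 1200 Pa / 380000 m = 3.16×10⁻³ Pa/m
Geostrophic balance (pressure-gradient force = Coriolis force):
V_g = (1/(fρ)) |∂P/∂n| = 3.16×10⁻³ / (4.99×10⁻⁵ × 0.921) = 68.7 m/s
Converting: 68.7 m/s × 1.944 = 134 knots

134 knots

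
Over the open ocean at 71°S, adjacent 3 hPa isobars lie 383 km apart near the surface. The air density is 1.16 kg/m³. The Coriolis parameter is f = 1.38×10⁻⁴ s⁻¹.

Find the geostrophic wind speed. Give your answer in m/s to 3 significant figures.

Pressure gradient: |∂P/∂n| = 300 Pa / 383000 m = 7.83×10⁻⁴ Pa/m
Geostrophic balance (pressure-gradient force = Coriolis force):
V_g = (1/(fρ)) |∂P/∂n| = 7.83×10⁻⁴ / (1.38×10⁻⁴ × 1.16) = 4.89 m/s

4.89 m/s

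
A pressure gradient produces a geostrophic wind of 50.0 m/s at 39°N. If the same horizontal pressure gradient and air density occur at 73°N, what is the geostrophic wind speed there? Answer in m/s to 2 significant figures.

With the same pressure gradient and density, V_g ∝ 1/f ∝ 1/sin φ.
V₂ = V₁ · sin φ₁ / sin φ₂ = 50.0 × sin 39° / sin 73°
V₂ = 50.0 × 0.6293/0.9563 = 33 m/s

33 m/s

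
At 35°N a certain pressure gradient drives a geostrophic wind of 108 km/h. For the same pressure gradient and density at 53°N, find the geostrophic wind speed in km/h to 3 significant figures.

77.6 km/h

With the same pressure gradient and density, V_g ∝ 1/f ∝ 1/sin φ.
V₂ = V₁ · sin φ₁ / sin φ₂ = 108 × sin 35° / sin 53°
V₂ = 108 × 0.5736/0.7986 = 77.6 km/h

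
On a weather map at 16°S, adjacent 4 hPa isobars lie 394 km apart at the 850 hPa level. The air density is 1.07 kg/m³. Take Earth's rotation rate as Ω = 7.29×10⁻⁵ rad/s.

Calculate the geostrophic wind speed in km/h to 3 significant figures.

Coriolis parameter at 16°S:
f = 2Ω sin φ = 2 × 7.29×10⁻⁵ × sin 16° = 4.02×10⁻⁵ s⁻¹
Pressure gradient: |∂P/∂n| = 400 Pa / 394000 m = 1.02×10⁻³ Pa/m
Geostrophic balance (pressure-gradient force = Coriolis force):
V_g = (1/(fρ)) |∂P/∂n| = 1.02×10⁻³ / (4.02×10⁻⁵ × 1.07) = 23.6 m/s
Converting: 23.6 m/s × 3.6 = 85.0 km/h

85.0 km/h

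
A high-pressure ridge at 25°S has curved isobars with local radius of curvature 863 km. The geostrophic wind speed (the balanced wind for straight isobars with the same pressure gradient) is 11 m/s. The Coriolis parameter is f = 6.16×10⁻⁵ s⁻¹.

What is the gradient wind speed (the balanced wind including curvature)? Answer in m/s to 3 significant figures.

Around a high, pressure-gradient force acts outward with centrifugal, so Coriolis balances both:
fV = (1/ρ)|∂P/∂n| + V²/R  →  V² − fR·V + fR·V_g = 0
With fR = 6.16×10⁻⁵ × 863×10³ m = 53.2 m/s:
V = [fR − √((fR)² − 4 fR V_g)]/2 = [53.2 − √(53.2² − 4×53.2×11)]/2 = 15.5 m/s
Supergeostrophic (V > V_g = 11 m/s), as expected around a high.

15.5 m/s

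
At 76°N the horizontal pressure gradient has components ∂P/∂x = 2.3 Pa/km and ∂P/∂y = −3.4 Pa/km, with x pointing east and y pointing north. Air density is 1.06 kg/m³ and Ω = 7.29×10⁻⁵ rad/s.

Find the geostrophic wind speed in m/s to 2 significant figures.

27 m/s

Coriolis parameter at 76°N:
f = 2Ω sin φ = 2 × 7.29×10⁻⁵ × sin 76° = 1.41×10⁻⁴ s⁻¹
Component geostrophic relations (x east, y north):
u_g = −(1/(fρ)) ∂P/∂y,  v_g = (1/(fρ)) ∂P/∂x
u_g = −(−3.4×10⁻³)/(1.41×10⁻⁴ × 1.06) = 22.7 m/s;  v_g = (2.3×10⁻³)/(1.41×10⁻⁴ × 1.06) = 15.3 m/s
|V_g| = √(u_g² + v_g²) = 27.4 m/s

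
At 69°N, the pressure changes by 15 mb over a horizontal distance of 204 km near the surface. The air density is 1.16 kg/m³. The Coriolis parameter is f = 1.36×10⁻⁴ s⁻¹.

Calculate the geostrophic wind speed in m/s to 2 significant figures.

47 m/s

Pressure gradient: |∂P/∂n| = 1500 Pa / 204000 m = 7.35×10⁻³ Pa/m
Geostrophic balance (pressure-gradient force = Coriolis force):
V_g = (1/(fρ)) |∂P/∂n| = 7.35×10⁻³ / (1.36×10⁻⁴ × 1.16) = 46.6 m/s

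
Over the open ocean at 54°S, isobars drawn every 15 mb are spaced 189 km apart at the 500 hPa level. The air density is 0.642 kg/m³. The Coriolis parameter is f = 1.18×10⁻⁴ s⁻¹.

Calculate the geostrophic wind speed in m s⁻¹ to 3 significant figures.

105 m s⁻¹

Pressure gradient: |∂P/∂n| = 1500 Pa / 189000 m = 7.94×10⁻³ Pa/m
Geostrophic balance (pressure-gradient force = Coriolis force):
V_g = (1/(fρ)) |∂P/∂n| = 7.94×10⁻³ / (1.18×10⁻⁴ × 0.642) = 105 m/s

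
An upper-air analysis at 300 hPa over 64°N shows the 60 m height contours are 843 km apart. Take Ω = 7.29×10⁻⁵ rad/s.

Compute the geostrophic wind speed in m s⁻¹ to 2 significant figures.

5.3 m s⁻¹

Coriolis parameter at 64°N:
f = 2Ω sin φ = 2 × 7.29×10⁻⁵ × sin 64° = 1.31×10⁻⁴ s⁻¹
Height gradient: |∂Z/∂n| = 60 m / 843000 m = 7.12×10⁻⁵
On a pressure surface, geostrophic balance gives V_g = (g/f)|∂Z/∂n|:
V_g = 9.81 × 7.12×10⁻⁵ / 1.31×10⁻⁴ = 5.33 m/s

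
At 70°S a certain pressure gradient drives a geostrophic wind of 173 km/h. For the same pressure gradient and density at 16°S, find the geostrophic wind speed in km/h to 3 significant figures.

With the same pressure gradient and density, V_g ∝ 1/f ∝ 1/sin φ.
V₂ = V₁ · sin φ₁ / sin φ₂ = 173 × sin 70° / sin 16°
V₂ = 173 × 0.9397/0.2756 = 590 km/h

590 km/h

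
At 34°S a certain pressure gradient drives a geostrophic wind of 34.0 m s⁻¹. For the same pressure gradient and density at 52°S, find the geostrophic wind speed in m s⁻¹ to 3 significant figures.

24.1 m s⁻¹

With the same pressure gradient and density, V_g ∝ 1/f ∝ 1/sin φ.
V₂ = V₁ · sin φ₁ / sin φ₂ = 34.0 × sin 34° / sin 52°
V₂ = 34.0 × 0.5592/0.7880 = 24.1 m s⁻¹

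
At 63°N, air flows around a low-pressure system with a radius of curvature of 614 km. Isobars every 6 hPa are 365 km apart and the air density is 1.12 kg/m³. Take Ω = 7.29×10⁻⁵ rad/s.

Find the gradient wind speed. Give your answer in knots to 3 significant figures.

Coriolis parameter at 63°N:
f = 2Ω sin φ = 2 × 7.29×10⁻⁵ × sin 63° = 1.30×10⁻⁴ s⁻¹
Pressure gradient: |∂P/∂n| = 600 Pa / 365000 m = 1.64×10⁻³ Pa/m
Geostrophic speed: V_g = |∂P/∂n|/(fρ) = 1.64×10⁻³/(1.30×10⁻⁴ × 1.12) = 11.3 m/s
Around a low, centrifugal force acts outward with Coriolis, so pressure-gradient force balances both:
(1/ρ)|∂P/∂n| = fV + V²/R  →  V² + fR·V − fR·V_g = 0
With fR = 1.30×10⁻⁴ × 614×10³ m = 79.8 m/s:
V = [−fR + √((fR)² + 4 fR V_g)]/2 = [−79.8 + √(79.8² + 4×79.8×11.3)]/2 = 10 m/s
Subgeostrophic (V < V_g = 11.3 m/s), as expected around a low.
Converting: 10 m/s × 1.944 = 19.5 knots

19.5 knots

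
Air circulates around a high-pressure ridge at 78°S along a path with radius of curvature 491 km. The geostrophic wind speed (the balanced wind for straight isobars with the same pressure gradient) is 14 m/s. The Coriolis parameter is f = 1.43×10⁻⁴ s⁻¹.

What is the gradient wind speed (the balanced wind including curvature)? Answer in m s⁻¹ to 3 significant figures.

19.3 m s⁻¹

Around a high, pressure-gradient force acts outward with centrifugal, so Coriolis balances both:
fV = (1/ρ)|∂P/∂n| + V²/R  →  V² − fR·V + fR·V_g = 0
With fR = 1.43×10⁻⁴ × 491×10³ m = 70.2 m/s:
V = [fR − √((fR)² − 4 fR V_g)]/2 = [70.2 − √(70.2² − 4×70.2×14)]/2 = 19.3 m/s
Supergeostrophic (V > V_g = 14 m/s), as expected around a high.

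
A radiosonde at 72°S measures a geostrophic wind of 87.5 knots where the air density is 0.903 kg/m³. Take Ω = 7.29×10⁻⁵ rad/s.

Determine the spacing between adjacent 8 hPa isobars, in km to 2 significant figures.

140 km

Coriolis parameter at 72°S:
f = 2Ω sin φ = 2 × 7.29×10⁻⁵ × sin 72° = 1.39×10⁻⁴ s⁻¹
Wind speed in SI: 87.5 knots = 45.0 m/s
Geostrophic balance rearranged: |∂P/∂n| = f ρ V_g
|∂P/∂n| = 1.39×10⁻⁴ × 0.903 × 45.0 = 5.64×10⁻³ Pa/m
Isobar spacing: Δn = ΔP/|∂P/∂n| = 800 Pa / 5.64×10⁻³ Pa/m = 141936 m ≈ 140 km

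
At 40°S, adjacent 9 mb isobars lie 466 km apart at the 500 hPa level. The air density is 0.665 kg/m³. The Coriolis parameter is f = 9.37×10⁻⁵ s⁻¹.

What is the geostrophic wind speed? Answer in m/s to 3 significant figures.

Pressure gradient: |∂P/∂n| = 900 Pa / 466000 m = 1.93×10⁻³ Pa/m
Geostrophic balance (pressure-gradient force = Coriolis force):
V_g = (1/(fρ)) |∂P/∂n| = 1.93×10⁻³ / (9.37×10⁻⁵ × 0.665) = 31.0 m/s

31.0 m/s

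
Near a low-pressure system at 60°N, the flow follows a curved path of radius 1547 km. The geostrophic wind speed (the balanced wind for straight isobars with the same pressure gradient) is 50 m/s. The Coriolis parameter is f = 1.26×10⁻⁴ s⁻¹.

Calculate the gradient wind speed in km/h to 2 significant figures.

Around a low, centrifugal force acts outward with Coriolis, so pressure-gradient force balances both:
(1/ρ)|∂P/∂n| = fV + V²/R  →  V² + fR·V − fR·V_g = 0
With fR = 1.26×10⁻⁴ × 1547×10³ m = 195 m/s:
V = [−fR + √((fR)² + 4 fR V_g)]/2 = [−195 + √(195² + 4×195×50)]/2 = 41.3 m/s
Subgeostrophic (V < V_g = 50 m/s), as expected around a low.
Converting: 41.3 m/s × 3.6 = 150 km/h

150 km/h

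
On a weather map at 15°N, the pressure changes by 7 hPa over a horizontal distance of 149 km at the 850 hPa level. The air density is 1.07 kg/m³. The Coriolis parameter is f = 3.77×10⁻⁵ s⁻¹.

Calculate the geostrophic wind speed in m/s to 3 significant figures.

116 m/s

Pressure gradient: |∂P/∂n| = 700 Pa / 149000 m = 4.70×10⁻³ Pa/m
Geostrophic balance (pressure-gradient force = Coriolis force):
V_g = (1/(fρ)) |∂P/∂n| = 4.70×10⁻³ / (3.77×10⁻⁵ × 1.07) = 116 m/s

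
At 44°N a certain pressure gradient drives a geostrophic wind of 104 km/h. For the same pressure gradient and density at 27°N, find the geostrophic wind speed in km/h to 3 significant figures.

With the same pressure gradient and density, V_g ∝ 1/f ∝ 1/sin φ.
V₂ = V₁ · sin φ₁ / sin φ₂ = 104 × sin 44° / sin 27°
V₂ = 104 × 0.6947/0.4540 = 159 km/h

159 km/h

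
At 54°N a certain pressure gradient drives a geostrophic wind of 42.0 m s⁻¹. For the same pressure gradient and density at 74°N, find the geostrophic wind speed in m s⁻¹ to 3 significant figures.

With the same pressure gradient and density, V_g ∝ 1/f ∝ 1/sin φ.
V₂ = V₁ · sin φ₁ / sin φ₂ = 42.0 × sin 54° / sin 74°
V₂ = 42.0 × 0.8090/0.9613 = 35.3 m s⁻¹

35.3 m s⁻¹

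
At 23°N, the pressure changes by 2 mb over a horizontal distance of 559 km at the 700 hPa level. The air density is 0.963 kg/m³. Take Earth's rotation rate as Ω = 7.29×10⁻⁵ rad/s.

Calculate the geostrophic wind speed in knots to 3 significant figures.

12.7 knots

Coriolis parameter at 23°N:
f = 2Ω sin φ = 2 × 7.29×10⁻⁵ × sin 23° = 5.70×10⁻⁵ s⁻¹
Pressure gradient: |∂P/∂n| = 200 Pa / 559000 m = 3.58×10⁻⁴ Pa/m
Geostrophic balance (pressure-gradient force = Coriolis force):
V_g = (1/(fρ)) |∂P/∂n| = 3.58×10⁻⁴ / (5.70×10⁻⁵ × 0.963) = 6.52 m/s
Converting: 6.52 m/s × 1.944 = 12.7 knots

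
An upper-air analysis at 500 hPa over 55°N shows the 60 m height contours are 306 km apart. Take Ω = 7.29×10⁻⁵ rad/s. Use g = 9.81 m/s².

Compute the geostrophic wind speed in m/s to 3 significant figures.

16.1 m/s

Coriolis parameter at 55°N:
f = 2Ω sin φ = 2 × 7.29×10⁻⁵ × sin 55° = 1.19×10⁻⁴ s⁻¹
Height gradient: |∂Z/∂n| = 60 m / 306000 m = 1.96×10⁻⁴
On a pressure surface, geostrophic balance gives V_g = (g/f)|∂Z/∂n|:
V_g = 9.81 × 1.96×10⁻⁴ / 1.19×10⁻⁴ = 16.1 m/s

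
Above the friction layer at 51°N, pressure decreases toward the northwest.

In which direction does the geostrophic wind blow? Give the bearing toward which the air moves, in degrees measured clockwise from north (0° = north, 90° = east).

045°

The pressure-gradient force points toward the northwest (bearing 315°).
Geostrophic balance: in the Northern Hemisphere the Coriolis force deflects motion to the right, so the geostrophic wind blows 90° to the right of the pressure-gradient force (low pressure on the left).
Rotating 315° by 90° clockwise gives 045° — the wind blows toward the northeast.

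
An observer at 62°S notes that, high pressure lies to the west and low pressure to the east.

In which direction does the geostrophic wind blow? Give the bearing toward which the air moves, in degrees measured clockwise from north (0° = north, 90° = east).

The pressure-gradient force points toward the east (bearing 090°).
Geostrophic balance: in the Southern Hemisphere the Coriolis force deflects motion to the left, so the geostrophic wind blows 90° to the left of the pressure-gradient force (low pressure on the right).
Rotating 090° by 90° counterclockwise gives 000° — the wind blows toward the north.

000°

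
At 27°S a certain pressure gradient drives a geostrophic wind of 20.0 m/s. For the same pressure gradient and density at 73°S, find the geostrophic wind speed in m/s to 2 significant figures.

With the same pressure gradient and density, V_g ∝ 1/f ∝ 1/sin φ.
V₂ = V₁ · sin φ₁ / sin φ₂ = 20.0 × sin 27° / sin 73°
V₂ = 20.0 × 0.4540/0.9563 = 9.5 m/s

9.5 m/s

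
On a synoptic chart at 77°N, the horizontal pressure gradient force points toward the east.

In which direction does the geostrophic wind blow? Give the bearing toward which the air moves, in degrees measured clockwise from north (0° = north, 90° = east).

The pressure-gradient force points toward the east (bearing 090°).
Geostrophic balance: in the Northern Hemisphere the Coriolis force deflects motion to the right, so the geostrophic wind blows 90° to the right of the pressure-gradient force (low pressure on the left).
Rotating 090° by 90° clockwise gives 180° — the wind blows toward the south.

180°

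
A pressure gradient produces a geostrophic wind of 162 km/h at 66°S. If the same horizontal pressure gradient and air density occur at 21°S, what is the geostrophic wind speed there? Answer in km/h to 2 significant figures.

With the same pressure gradient and density, V_g ∝ 1/f ∝ 1/sin φ.
V₂ = V₁ · sin φ₁ / sin φ₂ = 162 × sin 66° / sin 21°
V₂ = 162 × 0.9135/0.3584 = 410 km/h

410 km/h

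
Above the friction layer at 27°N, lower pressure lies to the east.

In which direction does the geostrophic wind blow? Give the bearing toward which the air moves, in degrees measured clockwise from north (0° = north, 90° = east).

180°

The pressure-gradient force points toward the east (bearing 090°).
Geostrophic balance: in the Northern Hemisphere the Coriolis force deflects motion to the right, so the geostrophic wind blows 90° to the right of the pressure-gradient force (low pressure on the left).
Rotating 090° by 90° clockwise gives 180° — the wind blows toward the south.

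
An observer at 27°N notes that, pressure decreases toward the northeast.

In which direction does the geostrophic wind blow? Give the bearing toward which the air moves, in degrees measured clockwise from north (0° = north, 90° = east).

135°

The pressure-gradient force points toward the northeast (bearing 045°).
Geostrophic balance: in the Northern Hemisphere the Coriolis force deflects motion to the right, so the geostrophic wind blows 90° to the right of the pressure-gradient force (low pressure on the left).
Rotating 045° by 90° clockwise gives 135° — the wind blows toward the southeast.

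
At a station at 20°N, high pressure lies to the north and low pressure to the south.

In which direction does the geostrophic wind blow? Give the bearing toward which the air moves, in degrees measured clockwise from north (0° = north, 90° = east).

The pressure-gradient force points toward the south (bearing 180°).
Geostrophic balance: in the Northern Hemisphere the Coriolis force deflects motion to the right, so the geostrophic wind blows 90° to the right of the pressure-gradient force (low pressure on the left).
Rotating 180° by 90° clockwise gives 270° — the wind blows toward the west.

270°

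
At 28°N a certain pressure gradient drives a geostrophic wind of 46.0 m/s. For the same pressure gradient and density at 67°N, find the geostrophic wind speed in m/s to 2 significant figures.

23 m/s

With the same pressure gradient and density, V_g ∝ 1/f ∝ 1/sin φ.
V₂ = V₁ · sin φ₁ / sin φ₂ = 46.0 × sin 28° / sin 67°
V₂ = 46.0 × 0.4695/0.9205 = 23 m/s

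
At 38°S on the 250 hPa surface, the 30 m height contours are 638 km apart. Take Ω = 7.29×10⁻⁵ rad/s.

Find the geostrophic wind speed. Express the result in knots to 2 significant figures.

10.0 knots

Coriolis parameter at 38°S:
f = 2Ω sin φ = 2 × 7.29×10⁻⁵ × sin 38° = 8.98×10⁻⁵ s⁻¹
Height gradient: |∂Z/∂n| = 30 m / 638000 m = 4.70×10⁻⁵
On a pressure surface, geostrophic balance gives V_g = (g/f)|∂Z/∂n|:
V_g = 9.81 × 4.70×10⁻⁵ / 8.98×10⁻⁵ = 5.14 m/s
Converting: 5.14 m/s × 1.944 = 10.0 knots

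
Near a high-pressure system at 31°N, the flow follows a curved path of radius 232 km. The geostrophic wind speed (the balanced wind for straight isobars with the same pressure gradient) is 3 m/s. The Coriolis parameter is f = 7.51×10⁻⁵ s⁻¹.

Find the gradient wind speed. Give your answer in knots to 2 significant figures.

7.5 knots

Around a high, pressure-gradient force acts outward with centrifugal, so Coriolis balances both:
fV = (1/ρ)|∂P/∂n| + V²/R  →  V² − fR·V + fR·V_g = 0
With fR = 7.51×10⁻⁵ × 232×10³ m = 17.4 m/s:
V = [fR − √((fR)² − 4 fR V_g)]/2 = [17.4 − √(17.4² − 4×17.4×3)]/2 = 3.85 m/s
Supergeostrophic (V > V_g = 3 m/s), as expected around a high.
Converting: 3.85 m/s × 1.944 = 7.5 knots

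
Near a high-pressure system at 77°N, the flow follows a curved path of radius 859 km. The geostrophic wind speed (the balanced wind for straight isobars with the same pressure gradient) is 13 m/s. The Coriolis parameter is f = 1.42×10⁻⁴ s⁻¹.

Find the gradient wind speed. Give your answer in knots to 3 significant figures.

Around a high, pressure-gradient force acts outward with centrifugal, so Coriolis balances both:
fV = (1/ρ)|∂P/∂n| + V²/R  →  V² − fR·V + fR·V_g = 0
With fR = 1.42×10⁻⁴ × 859×10³ m = 122 m/s:
V = [fR − √((fR)² − 4 fR V_g)]/2 = [122 − √(122² − 4×122×13)]/2 = 14.8 m/s
Supergeostrophic (V > V_g = 13 m/s), as expected around a high.
Converting: 14.8 m/s × 1.944 = 28.8 knots

28.8 knots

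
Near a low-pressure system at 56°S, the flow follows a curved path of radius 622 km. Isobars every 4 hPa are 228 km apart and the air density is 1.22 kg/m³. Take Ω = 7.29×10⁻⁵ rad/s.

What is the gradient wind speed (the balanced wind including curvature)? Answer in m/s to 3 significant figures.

Coriolis parameter at 56°S:
f = 2Ω sin φ = 2 × 7.29×10⁻⁵ × sin 56° = 1.21×10⁻⁴ s⁻¹
Pressure gradient: |∂P/∂n| = 400 Pa / 228000 m = 1.75×10⁻³ Pa/m
Geostrophic speed: V_g = |∂P/∂n|/(fρ) = 1.75×10⁻³/(1.21×10⁻⁴ × 1.22) = 11.9 m/s
Around a low, centrifugal force acts outward with Coriolis, so pressure-gradient force balances both:
(1/ρ)|∂P/∂n| = fV + V²/R  →  V² + fR·V − fR·V_g = 0
With fR = 1.21×10⁻⁴ × 622×10³ m = 75.2 m/s:
V = [−fR + √((fR)² + 4 fR V_g)]/2 = [−75.2 + √(75.2² + 4×75.2×11.9)]/2 = 10.4 m/s
Subgeostrophic (V < V_g = 11.9 m/s), as expected around a low.

10.4 m/s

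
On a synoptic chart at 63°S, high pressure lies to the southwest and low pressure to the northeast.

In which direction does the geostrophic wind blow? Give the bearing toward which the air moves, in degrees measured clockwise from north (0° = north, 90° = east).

315°

The pressure-gradient force points toward the northeast (bearing 045°).
Geostrophic balance: in the Southern Hemisphere the Coriolis force deflects motion to the left, so the geostrophic wind blows 90° to the left of the pressure-gradient force (low pressure on the right).
Rotating 045° by 90° counterclockwise gives 315° — the wind blows toward the northwest.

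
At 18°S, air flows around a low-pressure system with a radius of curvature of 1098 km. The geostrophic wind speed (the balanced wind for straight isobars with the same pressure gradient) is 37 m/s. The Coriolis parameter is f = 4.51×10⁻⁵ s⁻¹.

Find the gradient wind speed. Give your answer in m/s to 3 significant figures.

Around a low, centrifugal force acts outward with Coriolis, so pressure-gradient force balances both:
(1/ρ)|∂P/∂n| = fV + V²/R  →  V² + fR·V − fR·V_g = 0
With fR = 4.51×10⁻⁵ × 1098×10³ m = 49.5 m/s:
V = [−fR + √((fR)² + 4 fR V_g)]/2 = [−49.5 + √(49.5² + 4×49.5×37)]/2 = 24.7 m/s
Subgeostrophic (V < V_g = 37 m/s), as expected around a low.

24.7 m/s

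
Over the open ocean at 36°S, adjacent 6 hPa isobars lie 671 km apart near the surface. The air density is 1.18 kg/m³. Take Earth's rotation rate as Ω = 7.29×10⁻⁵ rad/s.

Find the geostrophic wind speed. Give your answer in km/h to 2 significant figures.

Coriolis parameter at 36°S:
f = 2Ω sin φ = 2 × 7.29×10⁻⁵ × sin 36° = 8.57×10⁻⁵ s⁻¹
Pressure gradient: |∂P/∂n| = 600 Pa / 671000 m = 8.94×10⁻⁴ Pa/m
Geostrophic balance (pressure-gradient force = Coriolis force):
V_g = (1/(fρ)) |∂P/∂n| = 8.94×10⁻⁴ / (8.57×10⁻⁵ × 1.18) = 8.84 m/s
Converting: 8.84 m/s × 3.6 = 32 km/h

32 km/h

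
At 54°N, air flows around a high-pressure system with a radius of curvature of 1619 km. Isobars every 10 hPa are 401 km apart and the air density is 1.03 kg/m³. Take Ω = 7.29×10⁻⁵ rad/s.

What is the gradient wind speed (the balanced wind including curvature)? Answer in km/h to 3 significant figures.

84.2 km/h

Coriolis parameter at 54°N:
f = 2Ω sin φ = 2 × 7.29×10⁻⁵ × sin 54° = 1.18×10⁻⁴ s⁻¹
Pressure gradient: |∂P/∂n| = 1000 Pa / 401000 m = 2.49×10⁻³ Pa/m
Geostrophic speed: V_g = |∂P/∂n|/(fρ) = 2.49×10⁻³/(1.18×10⁻⁴ × 1.03) = 20.5 m/s
Around a high, pressure-gradient force acts outward with centrifugal, so Coriolis balances both:
fV = (1/ρ)|∂P/∂n| + V²/R  →  V² − fR·V + fR·V_g = 0
With fR = 1.18×10⁻⁴ × 1619×10³ m = 191 m/s:
V = [fR − √((fR)² − 4 fR V_g)]/2 = [191 − √(191² − 4×191×20.5)]/2 = 23.4 m/s
Supergeostrophic (V > V_g = 20.5 m/s), as expected around a high.
Converting: 23.4 m/s × 3.6 = 84.2 km/h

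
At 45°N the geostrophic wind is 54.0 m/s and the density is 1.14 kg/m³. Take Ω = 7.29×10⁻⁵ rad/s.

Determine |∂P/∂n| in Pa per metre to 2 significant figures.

6.3×10⁻³ Pa/m

Coriolis parameter at 45°N:
f = 2Ω sin φ = 2 × 7.29×10⁻⁵ × sin 45° = 1.03×10⁻⁴ s⁻¹
Geostrophic balance rearranged: |∂P/∂n| = f ρ V_g
|∂P/∂n| = 1.03×10⁻⁴ × 1.14 × 54.0 = 6.35×10⁻³ Pa/m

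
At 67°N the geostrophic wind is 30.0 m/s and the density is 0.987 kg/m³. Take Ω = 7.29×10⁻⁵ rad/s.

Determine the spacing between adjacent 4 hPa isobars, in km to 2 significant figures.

100 km

Coriolis parameter at 67°N:
f = 2Ω sin φ = 2 × 7.29×10⁻⁵ × sin 67° = 1.34×10⁻⁴ s⁻¹
Geostrophic balance rearranged: |∂P/∂n| = f ρ V_g
|∂P/∂n| = 1.34×10⁻⁴ × 0.987 × 30.0 = 3.97×10⁻³ Pa/m
Isobar spacing: Δn = ΔP/|∂P/∂n| = 400 Pa / 3.97×10⁻³ Pa/m = 100656 m ≈ 100 km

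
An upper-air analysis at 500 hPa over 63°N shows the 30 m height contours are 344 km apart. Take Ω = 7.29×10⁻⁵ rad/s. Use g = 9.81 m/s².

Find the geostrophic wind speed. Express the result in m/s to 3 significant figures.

Coriolis parameter at 63°N:
f = 2Ω sin φ = 2 × 7.29×10⁻⁵ × sin 63° = 1.30×10⁻⁴ s⁻¹
Height gradient: |∂Z/∂n| = 30 m / 344000 m = 8.72×10⁻⁵
On a pressure surface, geostrophic balance gives V_g = (g/f)|∂Z/∂n|:
V_g = 9.81 × 8.72×10⁻⁵ / 1.30×10⁻⁴ = 6.59 m/s

6.59 m/s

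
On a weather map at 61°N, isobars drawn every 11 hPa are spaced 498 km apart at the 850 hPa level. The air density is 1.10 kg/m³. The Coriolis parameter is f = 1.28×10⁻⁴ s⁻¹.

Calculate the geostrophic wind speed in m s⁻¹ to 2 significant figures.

16 m s⁻¹

Pressure gradient: |∂P/∂n| = 1100 Pa / 498000 m = 2.21×10⁻³ Pa/m
Geostrophic balance (pressure-gradient force = Coriolis force):
V_g = (1/(fρ)) |∂P/∂n| = 2.21×10⁻³ / (1.28×10⁻⁴ × 1.10) = 15.7 m/s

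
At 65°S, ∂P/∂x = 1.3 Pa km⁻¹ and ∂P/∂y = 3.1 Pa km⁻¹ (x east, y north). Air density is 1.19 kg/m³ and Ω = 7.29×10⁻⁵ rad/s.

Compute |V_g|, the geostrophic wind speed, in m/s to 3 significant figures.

Coriolis parameter at 65°S:
f = 2Ω sin φ = 2 × 7.29×10⁻⁵ × sin 65° = 1.32×10⁻⁴ s⁻¹
In the Southern Hemisphere f is negative: f = −1.32×10⁻⁴ s⁻¹.
Component geostrophic relations (x east, y north):
u_g = −(1/(fρ)) ∂P/∂y,  v_g = (1/(fρ)) ∂P/∂x
u_g = −(3.1×10⁻³)/(−1.32×10⁻⁴ × 1.19) = 19.7 m/s;  v_g = (1.3×10⁻³)/(−1.32×10⁻⁴ × 1.19) = −8.27 m/s
|V_g| = √(u_g² + v_g²) = 21.4 m/s

21.4 m/s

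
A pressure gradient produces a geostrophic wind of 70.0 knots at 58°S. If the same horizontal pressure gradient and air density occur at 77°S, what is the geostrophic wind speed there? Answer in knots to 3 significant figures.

60.9 knots

With the same pressure gradient and density, V_g ∝ 1/f ∝ 1/sin φ.
V₂ = V₁ · sin φ₁ / sin φ₂ = 70.0 × sin 58° / sin 77°
V₂ = 70.0 × 0.8480/0.9744 = 60.9 knots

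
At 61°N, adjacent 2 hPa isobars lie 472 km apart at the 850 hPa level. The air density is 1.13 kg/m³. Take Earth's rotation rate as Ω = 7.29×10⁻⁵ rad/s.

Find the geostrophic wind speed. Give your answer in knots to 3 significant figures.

Coriolis parameter at 61°N:
f = 2Ω sin φ = 2 × 7.29×10⁻⁵ × sin 61° = 1.28×10⁻⁴ s⁻¹
Pressure gradient: |∂P/∂n| = 200 Pa / 472000 m = 4.24×10⁻⁴ Pa/m
Geostrophic balance (pressure-gradient force = Coriolis force):
V_g = (1/(fρ)) |∂P/∂n| = 4.24×10⁻⁴ / (1.28×10⁻⁴ × 1.13) = 2.94 m/s
Converting: 2.94 m/s × 1.944 = 5.72 knots

5.72 knots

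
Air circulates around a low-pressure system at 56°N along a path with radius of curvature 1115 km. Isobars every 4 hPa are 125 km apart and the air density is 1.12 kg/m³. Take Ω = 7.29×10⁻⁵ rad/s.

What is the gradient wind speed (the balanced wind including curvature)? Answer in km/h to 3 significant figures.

73.9 km/h

Coriolis parameter at 56°N:
f = 2Ω sin φ = 2 × 7.29×10⁻⁵ × sin 56° = 1.21×10⁻⁴ s⁻¹
Pressure gradient: |∂P/∂n| = 400 Pa / 125000 m = 3.20×10⁻³ Pa/m
Geostrophic speed: V_g = |∂P/∂n|/(fρ) = 3.20×10⁻³/(1.21×10⁻⁴ × 1.12) = 23.6 m/s
Around a low, centrifugal force acts outward with Coriolis, so pressure-gradient force balances both:
(1/ρ)|∂P/∂n| = fV + V²/R  →  V² + fR·V − fR·V_g = 0
With fR = 1.21×10⁻⁴ × 1115×10³ m = 135 m/s:
V = [−fR + √((fR)² + 4 fR V_g)]/2 = [−135 + √(135² + 4×135×23.6)]/2 = 20.5 m/s
Subgeostrophic (V < V_g = 23.6 m/s), as expected around a low.
Converting: 20.5 m/s × 3.6 = 73.9 km/h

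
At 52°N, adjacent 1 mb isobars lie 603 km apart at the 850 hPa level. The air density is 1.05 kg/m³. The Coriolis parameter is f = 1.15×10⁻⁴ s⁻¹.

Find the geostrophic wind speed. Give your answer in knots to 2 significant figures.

Pressure gradient: |∂P/∂n| = 100 Pa / 603000 m = 1.66×10⁻⁴ Pa/m
Geostrophic balance (pressure-gradient force = Coriolis force):
V_g = (1/(fρ)) |∂P/∂n| = 1.66×10⁻⁴ / (1.15×10⁻⁴ × 1.05) = 1.37 m/s
Converting: 1.37 m/s × 1.944 = 2.7 knots

2.7 knots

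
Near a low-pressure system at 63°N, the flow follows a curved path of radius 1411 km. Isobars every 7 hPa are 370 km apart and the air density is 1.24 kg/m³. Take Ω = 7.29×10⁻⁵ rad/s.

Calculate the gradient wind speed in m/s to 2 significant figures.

Coriolis parameter at 63°N:
f = 2Ω sin φ = 2 × 7.29×10⁻⁵ × sin 63° = 1.30×10⁻⁴ s⁻¹
Pressure gradient: |∂P/∂n| = 700 Pa / 370000 m = 1.89×10⁻³ Pa/m
Geostrophic speed: V_g = |∂P/∂n|/(fρ) = 1.89×10⁻³/(1.30×10⁻⁴ × 1.24) = 11.7 m/s
Around a low, centrifugal force acts outward with Coriolis, so pressure-gradient force balances both:
(1/ρ)|∂P/∂n| = fV + V²/R  →  V² + fR·V − fR·V_g = 0
With fR = 1.30×10⁻⁴ × 1411×10³ m = 183 m/s:
V = [−fR + √((fR)² + 4 fR V_g)]/2 = [−183 + √(183² + 4×183×11.7)]/2 = 11.1 m/s
Subgeostrophic (V < V_g = 11.7 m/s), as expected around a low.

11 m/s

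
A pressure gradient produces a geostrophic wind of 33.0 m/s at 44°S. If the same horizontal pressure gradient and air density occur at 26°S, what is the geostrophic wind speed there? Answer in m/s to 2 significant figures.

With the same pressure gradient and density, V_g ∝ 1/f ∝ 1/sin φ.
V₂ = V₁ · sin φ₁ / sin φ₂ = 33.0 × sin 44° / sin 26°
V₂ = 33.0 × 0.6947/0.4384 = 52 m/s

52 m/s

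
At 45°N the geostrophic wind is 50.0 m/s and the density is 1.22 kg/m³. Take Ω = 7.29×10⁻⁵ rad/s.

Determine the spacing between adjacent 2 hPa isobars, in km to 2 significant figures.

Coriolis parameter at 45°N:
f = 2Ω sin φ = 2 × 7.29×10⁻⁵ × sin 45° = 1.03×10⁻⁴ s⁻¹
Geostrophic balance rearranged: |∂P/∂n| = f ρ V_g
|∂P/∂n| = 1.03×10⁻⁴ × 1.22 × 50.0 = 6.29×10⁻³ Pa/m
Isobar spacing: Δn = ΔP/|∂P/∂n| = 200 Pa / 6.29×10⁻³ Pa/m = 31802 m ≈ 32 km

32 km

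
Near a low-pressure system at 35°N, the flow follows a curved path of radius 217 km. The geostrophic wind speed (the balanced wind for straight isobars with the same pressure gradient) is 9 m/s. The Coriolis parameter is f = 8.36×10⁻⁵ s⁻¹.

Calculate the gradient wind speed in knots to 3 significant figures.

Around a low, centrifugal force acts outward with Coriolis, so pressure-gradient force balances both:
(1/ρ)|∂P/∂n| = fV + V²/R  →  V² + fR·V − fR·V_g = 0
With fR = 8.36×10⁻⁵ × 217×10³ m = 18.1 m/s:
V = [−fR + √((fR)² + 4 fR V_g)]/2 = [−18.1 + √(18.1² + 4×18.1×9)]/2 = 6.6 m/s
Subgeostrophic (V < V_g = 9 m/s), as expected around a low.
Converting: 6.6 m/s × 1.944 = 12.8 knots

12.8 knots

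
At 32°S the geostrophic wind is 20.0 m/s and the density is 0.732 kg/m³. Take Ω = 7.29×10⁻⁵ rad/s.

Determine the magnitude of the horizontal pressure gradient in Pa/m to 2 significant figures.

Coriolis parameter at 32°S:
f = 2Ω sin φ = 2 × 7.29×10⁻⁵ × sin 32° = 7.73×10⁻⁵ s⁻¹
Geostrophic balance rearranged: |∂P/∂n| = f ρ V_g
|∂P/∂n| = 7.73×10⁻⁵ × 0.732 × 20.0 = 1.13×10⁻³ Pa/m

1.1×10⁻³ Pa/m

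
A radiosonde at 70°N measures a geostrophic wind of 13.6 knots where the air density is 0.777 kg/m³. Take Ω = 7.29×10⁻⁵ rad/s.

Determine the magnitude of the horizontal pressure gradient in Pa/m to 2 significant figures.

7.4×10⁻⁴ Pa/m

Coriolis parameter at 70°N:
f = 2Ω sin φ = 2 × 7.29×10⁻⁵ × sin 70° = 1.37×10⁻⁴ s⁻¹
Wind speed in SI: 13.6 knots = 7.00 m/s
Geostrophic balance rearranged: |∂P/∂n| = f ρ V_g
|∂P/∂n| = 1.37×10⁻⁴ × 0.777 × 7.00 = 7.45×10⁻⁴ Pa/m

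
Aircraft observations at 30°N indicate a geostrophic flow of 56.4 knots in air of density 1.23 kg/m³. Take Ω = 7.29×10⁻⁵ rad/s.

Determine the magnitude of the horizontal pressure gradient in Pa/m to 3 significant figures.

Coriolis parameter at 30°N:
f = 2Ω sin φ = 2 × 7.29×10⁻⁵ × sin 30° = 7.29×10⁻⁵ s⁻¹
Wind speed in SI: 56.4 knots = 29.0 m/s
Geostrophic balance rearranged: |∂P/∂n| = f ρ V_g
|∂P/∂n| = 7.29×10⁻⁵ × 1.23 × 29.0 = 2.60×10⁻³ Pa/m

2.60×10⁻³ Pa/m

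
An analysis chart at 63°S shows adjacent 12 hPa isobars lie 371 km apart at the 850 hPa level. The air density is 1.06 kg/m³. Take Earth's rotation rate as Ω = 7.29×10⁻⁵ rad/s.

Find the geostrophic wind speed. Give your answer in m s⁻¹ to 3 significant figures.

Coriolis parameter at 63°S:
f = 2Ω sin φ = 2 × 7.29×10⁻⁵ × sin 63° = 1.30×10⁻⁴ s⁻¹
Pressure gradient: |∂P/∂n| = 1200 Pa / 371000 m = 3.23×10⁻³ Pa/m
Geostrophic balance (pressure-gradient force = Coriolis force):
V_g = (1/(fρ)) |∂P/∂n| = 3.23×10⁻³ / (1.30×10⁻⁴ × 1.06) = 23.5 m/s

23.5 m s⁻¹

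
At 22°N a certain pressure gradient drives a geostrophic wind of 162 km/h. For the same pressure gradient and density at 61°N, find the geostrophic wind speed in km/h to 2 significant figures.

With the same pressure gradient and density, V_g ∝ 1/f ∝ 1/sin φ.
V₂ = V₁ · sin φ₁ / sin φ₂ = 162 × sin 22° / sin 61°
V₂ = 162 × 0.3746/0.8746 = 69 km/h

69 km/h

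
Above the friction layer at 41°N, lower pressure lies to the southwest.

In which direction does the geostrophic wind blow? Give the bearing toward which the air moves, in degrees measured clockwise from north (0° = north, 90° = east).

The pressure-gradient force points toward the southwest (bearing 225°).
Geostrophic balance: in the Northern Hemisphere the Coriolis force deflects motion to the right, so the geostrophic wind blows 90° to the right of the pressure-gradient force (low pressure on the left).
Rotating 225° by 90° clockwise gives 315° — the wind blows toward the northwest.

315°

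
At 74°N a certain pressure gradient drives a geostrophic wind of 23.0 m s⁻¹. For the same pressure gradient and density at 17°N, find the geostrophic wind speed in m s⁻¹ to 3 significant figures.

With the same pressure gradient and density, V_g ∝ 1/f ∝ 1/sin φ.
V₂ = V₁ · sin φ₁ / sin φ₂ = 23.0 × sin 74° / sin 17°
V₂ = 23.0 × 0.9613/0.2924 = 75.6 m s⁻¹

75.6 m s⁻¹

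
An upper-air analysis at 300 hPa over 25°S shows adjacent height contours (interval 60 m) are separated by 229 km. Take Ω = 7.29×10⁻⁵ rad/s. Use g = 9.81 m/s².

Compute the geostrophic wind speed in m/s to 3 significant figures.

41.7 m/s

Coriolis parameter at 25°S:
f = 2Ω sin φ = 2 × 7.29×10⁻⁵ × sin 25° = 6.16×10⁻⁵ s⁻¹
Height gradient: |∂Z/∂n| = 60 m / 229000 m = 2.62×10⁻⁴
On a pressure surface, geostrophic balance gives V_g = (g/f)|∂Z/∂n|:
V_g = 9.81 × 2.62×10⁻⁴ / 6.16×10⁻⁵ = 41.7 m/s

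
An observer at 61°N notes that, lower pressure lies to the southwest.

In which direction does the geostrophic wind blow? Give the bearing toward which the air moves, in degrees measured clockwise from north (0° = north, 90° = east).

The pressure-gradient force points toward the southwest (bearing 225°).
Geostrophic balance: in the Northern Hemisphere the Coriolis force deflects motion to the right, so the geostrophic wind blows 90° to the right of the pressure-gradient force (low pressure on the left).
Rotating 225° by 90° clockwise gives 315° — the wind blows toward the northwest.

315°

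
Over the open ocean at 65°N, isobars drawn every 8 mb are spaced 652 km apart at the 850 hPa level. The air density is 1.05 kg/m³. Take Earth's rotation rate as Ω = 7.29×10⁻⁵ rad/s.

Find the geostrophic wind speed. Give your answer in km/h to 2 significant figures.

Coriolis parameter at 65°N:
f = 2Ω sin φ = 2 × 7.29×10⁻⁵ × sin 65° = 1.32×10⁻⁴ s⁻¹
Pressure gradient: |∂P/∂n| = 800 Pa / 652000 m = 1.23×10⁻³ Pa/m
Geostrophic balance (pressure-gradient force = Coriolis force):
V_g = (1/(fρ)) |∂P/∂n| = 1.23×10⁻³ / (1.32×10⁻⁴ × 1.05) = 8.84 m/s
Converting: 8.84 m/s × 3.6 = 32 km/h

32 km/h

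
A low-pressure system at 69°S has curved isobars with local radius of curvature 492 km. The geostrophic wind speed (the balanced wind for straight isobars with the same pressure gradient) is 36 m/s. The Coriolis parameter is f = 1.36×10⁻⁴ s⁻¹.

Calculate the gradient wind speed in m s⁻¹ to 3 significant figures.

Around a low, centrifugal force acts outward with Coriolis, so pressure-gradient force balances both:
(1/ρ)|∂P/∂n| = fV + V²/R  →  V² + fR·V − fR·V_g = 0
With fR = 1.36×10⁻⁴ × 492×10³ m = 66.9 m/s:
V = [−fR + √((fR)² + 4 fR V_g)]/2 = [−66.9 + √(66.9² + 4×66.9×36)]/2 = 25.9 m/s
Subgeostrophic (V < V_g = 36 m/s), as expected around a low.

25.9 m s⁻¹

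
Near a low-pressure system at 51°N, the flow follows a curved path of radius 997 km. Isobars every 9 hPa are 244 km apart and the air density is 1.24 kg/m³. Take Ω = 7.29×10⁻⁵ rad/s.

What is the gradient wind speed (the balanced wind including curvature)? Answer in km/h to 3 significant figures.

79.1 km/h

Coriolis parameter at 51°N:
f = 2Ω sin φ = 2 × 7.29×10⁻⁵ × sin 51° = 1.13×10⁻⁴ s⁻¹
Pressure gradient: |∂P/∂n| = 900 Pa / 244000 m = 3.69×10⁻³ Pa/m
Geostrophic speed: V_g = |∂P/∂n|/(fρ) = 3.69×10⁻³/(1.13×10⁻⁴ × 1.24) = 26.3 m/s
Around a low, centrifugal force acts outward with Coriolis, so pressure-gradient force balances both:
(1/ρ)|∂P/∂n| = fV + V²/R  →  V² + fR·V − fR·V_g = 0
With fR = 1.13×10⁻⁴ × 997×10³ m = 113 m/s:
V = [−fR + √((fR)² + 4 fR V_g)]/2 = [−113 + √(113² + 4×113×26.3)]/2 = 22 m/s
Subgeostrophic (V < V_g = 26.3 m/s), as expected around a low.
Converting: 22 m/s × 3.6 = 79.1 km/h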